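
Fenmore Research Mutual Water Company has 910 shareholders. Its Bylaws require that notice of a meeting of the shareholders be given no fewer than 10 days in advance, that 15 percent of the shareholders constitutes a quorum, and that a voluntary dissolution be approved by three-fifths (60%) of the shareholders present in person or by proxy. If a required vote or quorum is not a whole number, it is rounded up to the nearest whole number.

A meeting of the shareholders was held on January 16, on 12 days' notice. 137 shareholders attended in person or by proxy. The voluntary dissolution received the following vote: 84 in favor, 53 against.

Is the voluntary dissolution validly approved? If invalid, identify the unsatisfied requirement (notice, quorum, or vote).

Valid — all requirements satisfied.

Notice: 12 days given; 10 required. Satisfied.
Quorum: 15% of 910 = 136.50, rounded up to 137; 137 present. Satisfied.
Vote: requires three-fifths of those present (137); 3/5 of 137 = 82.20, rounded up to 83, so 83 needed; 84 in favor. Satisfied.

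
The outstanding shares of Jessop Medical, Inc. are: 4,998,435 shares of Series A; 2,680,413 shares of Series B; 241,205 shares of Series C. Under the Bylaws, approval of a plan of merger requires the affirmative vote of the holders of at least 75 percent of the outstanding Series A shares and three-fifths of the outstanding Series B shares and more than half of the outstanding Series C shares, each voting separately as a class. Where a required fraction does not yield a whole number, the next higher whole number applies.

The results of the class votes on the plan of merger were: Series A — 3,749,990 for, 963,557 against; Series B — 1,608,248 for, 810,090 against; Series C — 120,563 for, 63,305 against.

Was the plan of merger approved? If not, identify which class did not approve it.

Not approved — the Series C shares did not give the required vote.

Series A: 3/4 of 4998435 = 3748826.25, rounded up to 3748827; 3,748,827 required, 3,749,990 in favor — approved.
Series B: 3/5 of 2680413 = 1608247.80, rounded up to 1608248; 1,608,248 required, 1,608,248 in favor — approved.
Series C: a majority of 241205 is 120603; 120,603 required, 120,563 in favor — not approved.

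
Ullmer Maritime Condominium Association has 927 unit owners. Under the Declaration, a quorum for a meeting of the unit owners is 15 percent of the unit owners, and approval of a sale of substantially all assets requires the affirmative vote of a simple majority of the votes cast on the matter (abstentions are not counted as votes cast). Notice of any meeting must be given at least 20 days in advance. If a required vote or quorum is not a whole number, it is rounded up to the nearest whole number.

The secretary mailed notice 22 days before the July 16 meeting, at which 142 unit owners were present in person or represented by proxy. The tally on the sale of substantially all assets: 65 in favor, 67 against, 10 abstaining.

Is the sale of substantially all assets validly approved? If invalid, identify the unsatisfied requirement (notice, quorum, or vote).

Invalid — vote requirement not satisfied.

Notice: 22 days given; 20 required. Satisfied.
Quorum: 15% of 927 = 139.05, rounded up to 140; 142 present. Satisfied.
Vote: requires a majority of the votes cast (142 − 10 abstaining = 132); a majority of 132 is 67, so 67 needed; 65 in favor. Not satisfied.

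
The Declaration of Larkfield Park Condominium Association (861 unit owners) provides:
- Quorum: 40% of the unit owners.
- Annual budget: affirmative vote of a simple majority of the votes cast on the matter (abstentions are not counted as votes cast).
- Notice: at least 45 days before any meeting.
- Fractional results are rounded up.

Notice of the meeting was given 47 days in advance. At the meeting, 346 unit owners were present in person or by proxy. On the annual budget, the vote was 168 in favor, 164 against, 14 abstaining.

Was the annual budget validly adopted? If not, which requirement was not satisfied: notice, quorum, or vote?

Notice: 47 days given; 45 required. Satisfied.
Quorum: 40% of 861 = 344.40, rounded up to 345; 346 present. Satisfied.
Vote: requires a majority of the votes cast (346 − 14 abstaining = 332); a majority of 332 is 167, so 167 needed; 168 in favor. Satisfied.

Valid — all requirements satisfied.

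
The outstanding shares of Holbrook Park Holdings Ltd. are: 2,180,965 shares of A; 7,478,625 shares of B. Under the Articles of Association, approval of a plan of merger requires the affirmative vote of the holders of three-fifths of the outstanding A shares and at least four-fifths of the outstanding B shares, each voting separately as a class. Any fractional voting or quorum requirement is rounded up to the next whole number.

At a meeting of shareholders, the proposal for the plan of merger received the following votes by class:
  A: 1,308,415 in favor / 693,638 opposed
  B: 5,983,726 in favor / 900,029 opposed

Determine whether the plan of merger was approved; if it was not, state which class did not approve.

A: 3/5 of 2180965 = 1308579; 1,308,579 required, 1,308,415 in favor — not approved.
B: 4/5 of 7478625 = 5982900; 5,982,900 required, 5,983,726 in favor — approved.

Not approved — the A shares did not give the required vote.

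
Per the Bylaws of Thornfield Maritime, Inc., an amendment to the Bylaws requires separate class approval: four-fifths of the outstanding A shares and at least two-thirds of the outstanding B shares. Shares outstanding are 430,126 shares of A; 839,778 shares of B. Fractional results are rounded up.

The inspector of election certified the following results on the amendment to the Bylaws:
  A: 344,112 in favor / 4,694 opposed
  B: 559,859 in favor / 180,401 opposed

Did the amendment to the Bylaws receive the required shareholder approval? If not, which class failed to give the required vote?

Approved — every class gave the required vote.

A: 4/5 of 430126 = 344100.80, rounded up to 344101; 344,101 required, 344,112 in favor — approved.
B: 2/3 of 839778 = 559852; 559,852 required, 559,859 in favor — approved.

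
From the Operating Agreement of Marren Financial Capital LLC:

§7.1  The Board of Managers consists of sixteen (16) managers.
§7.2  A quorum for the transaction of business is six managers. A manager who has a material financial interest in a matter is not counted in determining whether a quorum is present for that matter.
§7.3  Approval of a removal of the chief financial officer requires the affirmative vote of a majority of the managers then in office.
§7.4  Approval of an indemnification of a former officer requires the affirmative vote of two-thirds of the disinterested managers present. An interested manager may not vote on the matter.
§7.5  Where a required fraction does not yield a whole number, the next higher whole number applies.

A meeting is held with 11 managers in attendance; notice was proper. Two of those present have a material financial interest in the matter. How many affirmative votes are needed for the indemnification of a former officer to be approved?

The indemnification of a former officer requires two-thirds of the disinterested managers present (11 − 2 = 9).
2/3 of 9 = 6.

6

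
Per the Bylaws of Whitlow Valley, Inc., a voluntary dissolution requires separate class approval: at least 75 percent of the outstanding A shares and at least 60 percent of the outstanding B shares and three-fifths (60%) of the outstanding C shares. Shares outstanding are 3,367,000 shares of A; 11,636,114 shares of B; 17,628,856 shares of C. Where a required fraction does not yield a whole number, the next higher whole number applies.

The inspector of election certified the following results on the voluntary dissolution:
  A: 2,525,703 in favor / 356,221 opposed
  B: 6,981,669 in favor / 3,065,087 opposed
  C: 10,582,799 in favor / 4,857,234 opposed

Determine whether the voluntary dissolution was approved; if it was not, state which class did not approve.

A: 3/4 of 3367000 = 2525250; 2,525,250 required, 2,525,703 in favor — approved.
B: 3/5 of 11636114 = 6981668.40, rounded up to 6981669; 6,981,669 required, 6,981,669 in favor — approved.
C: 3/5 of 17628856 = 10577313.60, rounded up to 10577314; 10,577,314 required, 10,582,799 in favor — approved.

Approved — every class gave the required vote.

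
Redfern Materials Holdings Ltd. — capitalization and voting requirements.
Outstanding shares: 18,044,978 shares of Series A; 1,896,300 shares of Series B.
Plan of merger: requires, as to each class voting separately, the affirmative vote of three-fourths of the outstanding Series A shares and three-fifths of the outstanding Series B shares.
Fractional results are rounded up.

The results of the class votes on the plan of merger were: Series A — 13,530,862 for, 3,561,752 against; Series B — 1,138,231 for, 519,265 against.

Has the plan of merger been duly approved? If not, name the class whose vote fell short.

Series A: 3/4 of 18044978 = 13533733.50, rounded up to 13533734; 13,533,734 required, 13,530,862 in favor — not approved.
Series B: 3/5 of 1896300 = 1137780; 1,137,780 required, 1,138,231 in favor — approved.

Not approved — the Series A shares did not give the required vote.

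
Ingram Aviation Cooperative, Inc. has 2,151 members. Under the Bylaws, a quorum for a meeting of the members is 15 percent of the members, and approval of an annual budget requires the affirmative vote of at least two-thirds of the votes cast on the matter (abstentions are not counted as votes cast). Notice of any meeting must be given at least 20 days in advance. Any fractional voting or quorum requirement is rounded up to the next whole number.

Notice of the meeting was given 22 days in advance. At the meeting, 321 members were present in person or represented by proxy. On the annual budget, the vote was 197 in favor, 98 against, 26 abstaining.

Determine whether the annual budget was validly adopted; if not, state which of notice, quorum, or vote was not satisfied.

Invalid — quorum requirement not satisfied.

Notice: 22 days given; 20 required. Satisfied.
Quorum: 15% of 2,151 = 322.65, rounded up to 323; 321 present. Not satisfied.
Vote: requires two-thirds of the votes cast (321 − 26 abstaining = 295); 2/3 of 295 = 196.67, rounded up to 197, so 197 needed; 197 in favor. Satisfied.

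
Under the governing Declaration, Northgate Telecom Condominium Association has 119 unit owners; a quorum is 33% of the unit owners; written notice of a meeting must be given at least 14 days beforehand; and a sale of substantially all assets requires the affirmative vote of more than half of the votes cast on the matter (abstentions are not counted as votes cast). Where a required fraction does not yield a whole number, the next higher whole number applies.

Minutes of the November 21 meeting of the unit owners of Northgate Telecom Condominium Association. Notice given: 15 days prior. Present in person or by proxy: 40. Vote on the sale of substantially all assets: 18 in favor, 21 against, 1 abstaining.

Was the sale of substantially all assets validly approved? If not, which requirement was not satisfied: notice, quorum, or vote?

Notice: 15 days given; 14 required. Satisfied.
Quorum: 33% of 119 = 39.27, rounded up to 40; 40 present. Satisfied.
Vote: requires a majority of the votes cast (40 − 1 abstaining = 39); a majority of 39 is 20, so 20 needed; 18 in favor. Not satisfied.

Invalid — vote requirement not satisfied.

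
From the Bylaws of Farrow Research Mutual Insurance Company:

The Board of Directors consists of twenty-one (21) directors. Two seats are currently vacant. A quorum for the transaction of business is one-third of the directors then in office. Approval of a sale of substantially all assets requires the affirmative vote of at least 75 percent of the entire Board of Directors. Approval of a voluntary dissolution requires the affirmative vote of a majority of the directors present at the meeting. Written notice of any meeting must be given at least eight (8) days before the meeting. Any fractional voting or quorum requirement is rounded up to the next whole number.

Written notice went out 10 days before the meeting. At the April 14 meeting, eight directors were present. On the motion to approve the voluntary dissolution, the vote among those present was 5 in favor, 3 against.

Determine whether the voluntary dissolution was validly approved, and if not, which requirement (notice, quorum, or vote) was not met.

Valid — all requirements satisfied.

Notice: 10 days given; 8 required (10 ≥ 8). Satisfied.
Quorum: 8 present; quorum is 7. Satisfied.
Vote: the voluntary dissolution requires a majority of the directors present (8). A majority of 8 is 5, so 5 affirmative votes are needed; 5 voted in favor. Satisfied.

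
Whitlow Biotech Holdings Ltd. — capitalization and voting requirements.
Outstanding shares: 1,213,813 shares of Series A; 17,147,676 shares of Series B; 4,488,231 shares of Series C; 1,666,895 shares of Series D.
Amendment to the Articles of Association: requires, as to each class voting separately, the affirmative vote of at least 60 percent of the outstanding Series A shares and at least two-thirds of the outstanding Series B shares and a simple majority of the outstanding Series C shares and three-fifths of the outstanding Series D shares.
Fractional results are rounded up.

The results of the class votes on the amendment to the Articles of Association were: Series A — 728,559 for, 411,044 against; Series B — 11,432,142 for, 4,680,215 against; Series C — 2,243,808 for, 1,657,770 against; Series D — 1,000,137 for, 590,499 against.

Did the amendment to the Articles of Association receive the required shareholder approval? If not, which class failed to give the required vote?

Series A: 3/5 of 1213813 = 728287.80, rounded up to 728288; 728,288 required, 728,559 in favor — approved.
Series B: 2/3 of 17147676 = 11431784; 11,431,784 required, 11,432,142 in favor — approved.
Series C: a majority of 4488231 is 2244116; 2,244,116 required, 2,243,808 in favor — not approved.
Series D: 3/5 of 1666895 = 1000137; 1,000,137 required, 1,000,137 in favor — approved.

Not approved — the Series C shares did not give the required vote.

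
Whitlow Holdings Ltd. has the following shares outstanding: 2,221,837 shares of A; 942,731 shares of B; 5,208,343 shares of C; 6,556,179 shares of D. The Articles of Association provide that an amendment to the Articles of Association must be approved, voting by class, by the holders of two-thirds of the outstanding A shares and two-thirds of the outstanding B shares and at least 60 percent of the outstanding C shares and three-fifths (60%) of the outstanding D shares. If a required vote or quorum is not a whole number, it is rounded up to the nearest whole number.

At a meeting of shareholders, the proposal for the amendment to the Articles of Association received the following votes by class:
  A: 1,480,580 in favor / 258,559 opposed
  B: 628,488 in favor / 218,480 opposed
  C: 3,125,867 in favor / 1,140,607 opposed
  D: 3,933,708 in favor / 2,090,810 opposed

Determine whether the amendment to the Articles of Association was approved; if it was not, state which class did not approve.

Not approved — the A shares did not give the required vote.

A: 2/3 of 2221837 = 1481224.67, rounded up to 1481225; 1,481,225 required, 1,480,580 in favor — not approved.
B: 2/3 of 942731 = 628487.33, rounded up to 628488; 628,488 required, 628,488 in favor — approved.
C: 3/5 of 5208343 = 3125005.80, rounded up to 3125006; 3,125,006 required, 3,125,867 in favor — approved.
D: 3/5 of 6556179 = 3933707.40, rounded up to 3933708; 3,933,708 required, 3,933,708 in favor — approved.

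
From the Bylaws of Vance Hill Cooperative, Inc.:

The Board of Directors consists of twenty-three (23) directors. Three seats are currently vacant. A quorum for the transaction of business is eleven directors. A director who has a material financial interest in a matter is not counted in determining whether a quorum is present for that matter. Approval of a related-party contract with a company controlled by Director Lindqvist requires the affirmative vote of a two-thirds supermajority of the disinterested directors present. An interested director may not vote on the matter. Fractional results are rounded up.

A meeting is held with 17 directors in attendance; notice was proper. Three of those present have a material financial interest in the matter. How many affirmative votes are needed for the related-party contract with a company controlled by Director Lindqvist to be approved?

The related-party contract with a company controlled by Director Lindqvist requires two-thirds of the disinterested directors present (17 − 3 = 14).
2/3 of 14 = 9.33, rounded up to 10.

10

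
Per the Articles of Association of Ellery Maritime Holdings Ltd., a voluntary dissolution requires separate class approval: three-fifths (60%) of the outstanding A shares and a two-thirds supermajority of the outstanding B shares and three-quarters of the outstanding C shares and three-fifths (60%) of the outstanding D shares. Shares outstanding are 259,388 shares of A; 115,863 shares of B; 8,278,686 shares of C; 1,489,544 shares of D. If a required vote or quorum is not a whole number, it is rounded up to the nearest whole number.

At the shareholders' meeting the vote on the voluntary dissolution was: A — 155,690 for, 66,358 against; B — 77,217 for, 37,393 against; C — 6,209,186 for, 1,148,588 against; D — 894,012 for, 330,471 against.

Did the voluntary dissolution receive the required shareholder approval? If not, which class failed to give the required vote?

Not approved — the B shares did not give the required vote.

A: 3/5 of 259388 = 155632.80, rounded up to 155633; 155,633 required, 155,690 in favor — approved.
B: 2/3 of 115863 = 77242; 77,242 required, 77,217 in favor — not approved.
C: 3/4 of 8278686 = 6209014.50, rounded up to 6209015; 6,209,015 required, 6,209,186 in favor — approved.
D: 3/5 of 1489544 = 893726.40, rounded up to 893727; 893,727 required, 894,012 in favor — approved.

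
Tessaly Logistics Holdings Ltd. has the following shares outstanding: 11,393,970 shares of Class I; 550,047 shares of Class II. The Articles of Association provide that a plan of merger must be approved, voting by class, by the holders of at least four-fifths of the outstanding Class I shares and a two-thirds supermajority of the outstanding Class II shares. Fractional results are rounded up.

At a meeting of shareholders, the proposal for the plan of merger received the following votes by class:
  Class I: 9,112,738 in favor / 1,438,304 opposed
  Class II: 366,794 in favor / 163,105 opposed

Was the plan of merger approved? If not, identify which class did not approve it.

Class I: 4/5 of 11393970 = 9115176; 9,115,176 required, 9,112,738 in favor — not approved.
Class II: 2/3 of 550047 = 366698; 366,698 required, 366,794 in favor — approved.

Not approved — the Class I shares did not give the required vote.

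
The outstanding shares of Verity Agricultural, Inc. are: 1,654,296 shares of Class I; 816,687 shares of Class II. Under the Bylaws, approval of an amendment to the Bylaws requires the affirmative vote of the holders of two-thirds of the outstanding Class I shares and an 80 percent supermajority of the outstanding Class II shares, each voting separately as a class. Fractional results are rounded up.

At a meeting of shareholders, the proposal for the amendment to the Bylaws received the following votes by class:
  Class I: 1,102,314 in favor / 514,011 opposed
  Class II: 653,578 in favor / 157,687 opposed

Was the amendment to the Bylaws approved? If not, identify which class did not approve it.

Not approved — the Class I shares did not give the required vote.

Class I: 2/3 of 1654296 = 1102864; 1,102,864 required, 1,102,314 in favor — not approved.
Class II: 4/5 of 816687 = 653349.60, rounded up to 653350; 653,350 required, 653,578 in favor — approved.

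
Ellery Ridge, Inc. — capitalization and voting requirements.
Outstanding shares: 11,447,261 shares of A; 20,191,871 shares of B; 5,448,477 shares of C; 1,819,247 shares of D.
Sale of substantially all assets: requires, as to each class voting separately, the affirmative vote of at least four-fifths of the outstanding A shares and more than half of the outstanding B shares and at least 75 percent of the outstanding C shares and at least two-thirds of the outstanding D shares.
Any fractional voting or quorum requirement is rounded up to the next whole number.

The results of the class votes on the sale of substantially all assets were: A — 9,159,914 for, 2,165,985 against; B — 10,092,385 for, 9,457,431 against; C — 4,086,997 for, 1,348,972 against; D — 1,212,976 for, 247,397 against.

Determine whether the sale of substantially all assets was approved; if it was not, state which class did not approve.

Not approved — the B shares did not give the required vote.

A: 4/5 of 11447261 = 9157808.80, rounded up to 9157809; 9,157,809 required, 9,159,914 in favor — approved.
B: a majority of 20191871 is 10095936; 10,095,936 required, 10,092,385 in favor — not approved.
C: 3/4 of 5448477 = 4086357.75, rounded up to 4086358; 4,086,358 required, 4,086,997 in favor — approved.
D: 2/3 of 1819247 = 1212831.33, rounded up to 1212832; 1,212,832 required, 1,212,976 in favor — approved.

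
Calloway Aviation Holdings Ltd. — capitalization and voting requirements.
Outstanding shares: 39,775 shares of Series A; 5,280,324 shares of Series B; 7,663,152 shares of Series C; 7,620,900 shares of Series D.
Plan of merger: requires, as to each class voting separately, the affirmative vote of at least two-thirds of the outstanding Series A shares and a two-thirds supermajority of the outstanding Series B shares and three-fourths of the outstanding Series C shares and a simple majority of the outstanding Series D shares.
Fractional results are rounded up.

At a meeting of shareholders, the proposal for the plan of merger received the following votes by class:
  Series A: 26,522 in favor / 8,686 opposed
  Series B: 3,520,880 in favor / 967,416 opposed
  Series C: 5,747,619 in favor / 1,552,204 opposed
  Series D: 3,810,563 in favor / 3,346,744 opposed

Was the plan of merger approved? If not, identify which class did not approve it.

Series A: 2/3 of 39775 = 26516.67, rounded up to 26517; 26,517 required, 26,522 in favor — approved.
Series B: 2/3 of 5280324 = 3520216; 3,520,216 required, 3,520,880 in favor — approved.
Series C: 3/4 of 7663152 = 5747364; 5,747,364 required, 5,747,619 in favor — approved.
Series D: a majority of 7620900 is 3810451; 3,810,451 required, 3,810,563 in favor — approved.

Approved — every class gave the required vote.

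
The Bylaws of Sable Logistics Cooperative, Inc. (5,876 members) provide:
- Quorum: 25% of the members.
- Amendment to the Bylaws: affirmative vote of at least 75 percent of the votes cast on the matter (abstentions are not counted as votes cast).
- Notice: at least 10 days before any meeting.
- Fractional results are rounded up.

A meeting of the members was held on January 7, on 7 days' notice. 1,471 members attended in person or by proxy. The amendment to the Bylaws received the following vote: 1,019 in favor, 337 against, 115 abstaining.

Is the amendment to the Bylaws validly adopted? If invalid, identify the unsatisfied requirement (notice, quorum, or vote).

Notice: 7 days given; 10 required. Not satisfied.
Quorum: 25% of 5,876 = 1,469; 1,471 present. Satisfied.
Vote: requires three-fourths of the votes cast (1,471 − 115 abstaining = 1,356); 3/4 of 1356 = 1017, so 1,017 needed; 1,019 in favor. Satisfied.

Invalid — notice requirement not satisfied.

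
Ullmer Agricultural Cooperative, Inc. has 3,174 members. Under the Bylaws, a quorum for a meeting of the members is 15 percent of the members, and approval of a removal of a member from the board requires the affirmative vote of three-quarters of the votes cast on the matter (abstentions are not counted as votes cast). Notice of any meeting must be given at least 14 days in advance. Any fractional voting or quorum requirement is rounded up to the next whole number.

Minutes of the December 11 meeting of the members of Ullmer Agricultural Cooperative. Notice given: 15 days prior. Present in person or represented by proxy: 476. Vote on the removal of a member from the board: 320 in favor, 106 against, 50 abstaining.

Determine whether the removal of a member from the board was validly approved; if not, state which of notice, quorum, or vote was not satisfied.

Notice: 15 days given; 14 required. Satisfied.
Quorum: 15% of 3,174 = 476.10, rounded up to 477; 476 present. Not satisfied.
Vote: requires three-fourths of the votes cast (476 − 50 abstaining = 426); 3/4 of 426 = 319.50, rounded up to 320, so 320 needed; 320 in favor. Satisfied.

Invalid — quorum requirement not satisfied.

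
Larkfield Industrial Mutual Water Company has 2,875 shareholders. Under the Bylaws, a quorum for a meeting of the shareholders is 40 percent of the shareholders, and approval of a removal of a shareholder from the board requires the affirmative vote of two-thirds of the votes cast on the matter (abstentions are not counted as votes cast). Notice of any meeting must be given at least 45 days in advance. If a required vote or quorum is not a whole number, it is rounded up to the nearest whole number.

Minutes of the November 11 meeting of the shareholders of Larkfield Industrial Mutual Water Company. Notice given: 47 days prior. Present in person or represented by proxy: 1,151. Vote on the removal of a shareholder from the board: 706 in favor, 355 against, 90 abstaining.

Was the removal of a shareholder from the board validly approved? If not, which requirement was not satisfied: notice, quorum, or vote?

Notice: 47 days given; 45 required. Satisfied.
Quorum: 40% of 2,875 = 1,150; 1,151 present. Satisfied.
Vote: requires two-thirds of the votes cast (1,151 − 90 abstaining = 1,061); 2/3 of 1061 = 707.33, rounded up to 708, so 708 needed; 706 in favor. Not satisfied.

Invalid — vote requirement not satisfied.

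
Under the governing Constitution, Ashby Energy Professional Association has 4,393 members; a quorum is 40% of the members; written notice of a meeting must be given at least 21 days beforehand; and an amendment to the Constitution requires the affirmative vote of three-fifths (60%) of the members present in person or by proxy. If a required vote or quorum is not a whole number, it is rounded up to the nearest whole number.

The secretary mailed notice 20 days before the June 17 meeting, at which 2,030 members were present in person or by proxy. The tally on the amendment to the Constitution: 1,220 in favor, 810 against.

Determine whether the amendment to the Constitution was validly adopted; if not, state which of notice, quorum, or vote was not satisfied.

Notice: 20 days given; 21 required. Not satisfied.
Quorum: 40% of 4,393 = 1,757.20, rounded up to 1,758; 2,030 present. Satisfied.
Vote: requires three-fifths of those present (2,030); 3/5 of 2030 = 1218, so 1,218 needed; 1,220 in favor. Satisfied.

Invalid — notice requirement not satisfied.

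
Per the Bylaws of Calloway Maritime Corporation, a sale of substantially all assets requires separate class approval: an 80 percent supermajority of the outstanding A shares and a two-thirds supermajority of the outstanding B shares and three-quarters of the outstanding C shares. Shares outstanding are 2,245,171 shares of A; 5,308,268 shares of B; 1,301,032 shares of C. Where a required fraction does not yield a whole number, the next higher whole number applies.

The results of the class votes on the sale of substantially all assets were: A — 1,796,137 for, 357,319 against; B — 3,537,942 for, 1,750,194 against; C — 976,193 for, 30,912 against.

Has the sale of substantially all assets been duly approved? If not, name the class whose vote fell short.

Not approved — the B shares did not give the required vote.

A: 4/5 of 2245171 = 1796136.80, rounded up to 1796137; 1,796,137 required, 1,796,137 in favor — approved.
B: 2/3 of 5308268 = 3538845.33, rounded up to 3538846; 3,538,846 required, 3,537,942 in favor — not approved.
C: 3/4 of 1301032 = 975774; 975,774 required, 976,193 in favor — approved.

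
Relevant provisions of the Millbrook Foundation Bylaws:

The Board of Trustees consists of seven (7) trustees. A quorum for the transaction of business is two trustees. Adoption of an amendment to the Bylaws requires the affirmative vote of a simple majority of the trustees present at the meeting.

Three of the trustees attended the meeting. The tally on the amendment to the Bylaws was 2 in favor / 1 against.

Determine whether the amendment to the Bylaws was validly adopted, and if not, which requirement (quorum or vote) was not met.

Valid — all requirements satisfied.

Quorum: 3 present; quorum is 2. Satisfied.
Vote: the amendment to the Bylaws requires a majority of the trustees present (3). A majority of 3 is 2, so 2 affirmative votes are needed; 2 voted in favor. Satisfied.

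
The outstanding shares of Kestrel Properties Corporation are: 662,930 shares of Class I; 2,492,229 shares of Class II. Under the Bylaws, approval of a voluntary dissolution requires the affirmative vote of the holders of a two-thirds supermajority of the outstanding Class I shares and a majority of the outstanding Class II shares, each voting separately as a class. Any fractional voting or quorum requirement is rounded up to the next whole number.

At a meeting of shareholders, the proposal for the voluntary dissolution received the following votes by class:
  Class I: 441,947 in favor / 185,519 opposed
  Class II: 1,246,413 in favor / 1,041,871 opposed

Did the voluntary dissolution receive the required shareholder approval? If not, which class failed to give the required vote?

Not approved — the Class I shares did not give the required vote.

Class I: 2/3 of 662930 = 441953.33, rounded up to 441954; 441,954 required, 441,947 in favor — not approved.
Class II: a majority of 2492229 is 1246115; 1,246,115 required, 1,246,413 in favor — approved.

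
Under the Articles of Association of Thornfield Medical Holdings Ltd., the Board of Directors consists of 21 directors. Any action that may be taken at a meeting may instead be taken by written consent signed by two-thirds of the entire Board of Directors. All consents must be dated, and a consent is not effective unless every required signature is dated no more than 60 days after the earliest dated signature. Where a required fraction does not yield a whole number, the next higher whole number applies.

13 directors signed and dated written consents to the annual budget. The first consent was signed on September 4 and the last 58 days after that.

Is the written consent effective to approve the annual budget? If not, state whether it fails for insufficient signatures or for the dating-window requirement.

Not effective — insufficient signatures.

Signatures required: two-thirds of 21 — 2/3 of 21 = 14, so 14 needed; 13 signed. Insufficient.
Dating window: the latest signature is 58 days after the earliest; the limit is 60 days. Within the window.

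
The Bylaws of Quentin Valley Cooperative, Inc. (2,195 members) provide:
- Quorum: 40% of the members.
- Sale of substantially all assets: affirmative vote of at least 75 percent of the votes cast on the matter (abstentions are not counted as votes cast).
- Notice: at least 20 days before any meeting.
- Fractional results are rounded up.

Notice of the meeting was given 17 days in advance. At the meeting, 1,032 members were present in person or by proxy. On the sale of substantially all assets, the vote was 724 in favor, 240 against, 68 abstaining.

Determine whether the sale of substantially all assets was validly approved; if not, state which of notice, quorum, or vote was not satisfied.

Notice: 17 days given; 20 required. Not satisfied.
Quorum: 40% of 2,195 = 878; 1,032 present. Satisfied.
Vote: requires three-fourths of the votes cast (1,032 − 68 abstaining = 964); 3/4 of 964 = 723, so 723 needed; 724 in favor. Satisfied.

Invalid — notice requirement not satisfied.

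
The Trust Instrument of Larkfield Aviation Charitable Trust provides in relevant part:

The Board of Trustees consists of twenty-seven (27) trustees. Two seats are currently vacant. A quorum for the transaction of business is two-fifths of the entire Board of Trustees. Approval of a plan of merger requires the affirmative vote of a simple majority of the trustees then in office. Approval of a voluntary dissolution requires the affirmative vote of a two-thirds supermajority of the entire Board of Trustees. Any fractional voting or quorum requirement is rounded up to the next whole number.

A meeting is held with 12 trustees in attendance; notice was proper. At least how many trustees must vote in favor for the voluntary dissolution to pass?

The voluntary dissolution requires two-thirds of the entire Board of Trustees (27).
2/3 of 27 = 18.
(Only 12 can vote, so the voluntary dissolution cannot pass at this meeting, but the required vote is still 18.)

18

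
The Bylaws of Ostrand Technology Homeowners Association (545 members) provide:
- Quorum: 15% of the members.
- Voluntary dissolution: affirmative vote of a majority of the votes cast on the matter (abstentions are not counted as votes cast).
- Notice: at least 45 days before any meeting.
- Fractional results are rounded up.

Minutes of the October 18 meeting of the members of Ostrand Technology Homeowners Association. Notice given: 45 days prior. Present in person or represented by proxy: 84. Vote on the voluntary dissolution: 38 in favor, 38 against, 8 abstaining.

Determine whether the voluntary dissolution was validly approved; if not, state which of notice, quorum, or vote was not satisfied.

Notice: 45 days given; 45 required. Satisfied.
Quorum: 15% of 545 = 81.75, rounded up to 82; 84 present. Satisfied.
Vote: requires a majority of the votes cast (84 − 8 abstaining = 76); a majority of 76 is 39, so 39 needed; 38 in favor. Not satisfied.

Invalid — vote requirement not satisfied.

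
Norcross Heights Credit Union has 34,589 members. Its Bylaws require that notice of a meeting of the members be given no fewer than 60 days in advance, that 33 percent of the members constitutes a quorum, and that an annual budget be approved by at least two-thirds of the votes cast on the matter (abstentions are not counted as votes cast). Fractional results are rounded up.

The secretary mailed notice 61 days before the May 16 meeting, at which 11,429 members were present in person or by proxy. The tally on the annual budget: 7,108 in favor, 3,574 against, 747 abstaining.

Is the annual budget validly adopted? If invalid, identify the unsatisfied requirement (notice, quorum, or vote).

Invalid — vote requirement not satisfied.

Notice: 61 days given; 60 required. Satisfied.
Quorum: 33% of 34,589 = 11,414.37, rounded up to 11,415; 11,429 present. Satisfied.
Vote: requires two-thirds of the votes cast (11,429 − 747 abstaining = 10,682); 2/3 of 10682 = 7121.33, rounded up to 7122, so 7,122 needed; 7,108 in favor. Not satisfied.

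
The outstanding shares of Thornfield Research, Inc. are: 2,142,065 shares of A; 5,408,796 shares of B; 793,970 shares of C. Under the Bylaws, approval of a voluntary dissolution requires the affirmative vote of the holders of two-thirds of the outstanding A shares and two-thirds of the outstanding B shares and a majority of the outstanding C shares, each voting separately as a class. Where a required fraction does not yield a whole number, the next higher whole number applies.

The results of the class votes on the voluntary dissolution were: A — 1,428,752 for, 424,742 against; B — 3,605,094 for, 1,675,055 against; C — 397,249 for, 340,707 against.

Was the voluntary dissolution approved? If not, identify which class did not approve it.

A: 2/3 of 2142065 = 1428043.33, rounded up to 1428044; 1,428,044 required, 1,428,752 in favor — approved.
B: 2/3 of 5408796 = 3605864; 3,605,864 required, 3,605,094 in favor — not approved.
C: a majority of 793970 is 396986; 396,986 required, 397,249 in favor — approved.

Not approved — the B shares did not give the required vote.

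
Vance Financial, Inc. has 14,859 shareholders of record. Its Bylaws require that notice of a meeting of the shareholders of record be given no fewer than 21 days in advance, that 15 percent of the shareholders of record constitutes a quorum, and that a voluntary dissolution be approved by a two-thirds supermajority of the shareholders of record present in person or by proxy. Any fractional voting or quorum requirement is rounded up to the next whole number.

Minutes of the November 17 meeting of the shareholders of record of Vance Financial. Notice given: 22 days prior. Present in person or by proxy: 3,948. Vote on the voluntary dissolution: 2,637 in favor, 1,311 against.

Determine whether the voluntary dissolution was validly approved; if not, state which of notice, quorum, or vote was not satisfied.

Notice: 22 days given; 21 required. Satisfied.
Quorum: 15% of 14,859 = 2,228.85, rounded up to 2,229; 3,948 present. Satisfied.
Vote: requires two-thirds of those present (3,948); 2/3 of 3948 = 2632, so 2,632 needed; 2,637 in favor. Satisfied.

Valid — all requirements satisfied.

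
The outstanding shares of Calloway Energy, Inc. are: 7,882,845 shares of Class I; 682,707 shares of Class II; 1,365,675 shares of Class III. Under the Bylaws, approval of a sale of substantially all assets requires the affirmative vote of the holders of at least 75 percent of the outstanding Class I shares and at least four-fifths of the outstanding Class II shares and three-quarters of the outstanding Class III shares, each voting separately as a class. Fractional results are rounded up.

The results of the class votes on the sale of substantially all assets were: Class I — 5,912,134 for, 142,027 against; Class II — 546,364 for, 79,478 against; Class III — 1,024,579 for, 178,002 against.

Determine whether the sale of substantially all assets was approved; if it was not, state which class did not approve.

Approved — every class gave the required vote.

Class I: 3/4 of 7882845 = 5912133.75, rounded up to 5912134; 5,912,134 required, 5,912,134 in favor — approved.
Class II: 4/5 of 682707 = 546165.60, rounded up to 546166; 546,166 required, 546,364 in favor — approved.
Class III: 3/4 of 1365675 = 1024256.25, rounded up to 1024257; 1,024,257 required, 1,024,579 in favor — approved.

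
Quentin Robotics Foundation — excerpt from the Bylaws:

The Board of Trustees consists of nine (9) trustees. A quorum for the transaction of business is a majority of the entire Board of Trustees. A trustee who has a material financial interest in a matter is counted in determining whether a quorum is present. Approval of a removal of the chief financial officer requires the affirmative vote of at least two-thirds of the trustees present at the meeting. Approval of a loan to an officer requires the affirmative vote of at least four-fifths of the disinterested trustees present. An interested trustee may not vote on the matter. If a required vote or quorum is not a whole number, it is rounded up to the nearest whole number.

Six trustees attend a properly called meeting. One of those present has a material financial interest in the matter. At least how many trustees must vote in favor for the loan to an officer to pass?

The loan to an officer requires four-fifths of the disinterested trustees present (6 − 1 = 5).
4/5 of 5 = 4.

4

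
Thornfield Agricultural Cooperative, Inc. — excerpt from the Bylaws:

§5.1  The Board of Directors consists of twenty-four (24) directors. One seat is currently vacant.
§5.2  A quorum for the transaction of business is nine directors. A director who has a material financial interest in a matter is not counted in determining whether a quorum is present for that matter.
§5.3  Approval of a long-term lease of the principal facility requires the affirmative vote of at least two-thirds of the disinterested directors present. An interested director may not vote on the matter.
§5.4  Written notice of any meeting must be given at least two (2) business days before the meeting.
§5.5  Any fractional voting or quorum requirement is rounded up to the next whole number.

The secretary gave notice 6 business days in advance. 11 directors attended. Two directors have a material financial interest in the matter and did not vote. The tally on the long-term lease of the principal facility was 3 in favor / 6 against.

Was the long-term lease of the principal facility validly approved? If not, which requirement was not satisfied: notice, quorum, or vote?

Invalid — vote requirement not satisfied.

Notice: 6 business days given; 2 required (6 ≥ 2). Satisfied.
Quorum: 11 present, but the 2 interested directors do not count, leaving 9. Quorum is 9. Satisfied.
Vote: the long-term lease of the principal facility requires two-thirds of the disinterested directors present (11 − 2 = 9). 2/3 of 9 = 6, so 6 affirmative votes are needed; 3 voted in favor. Not satisfied.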